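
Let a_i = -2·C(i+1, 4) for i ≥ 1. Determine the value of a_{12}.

C(13, 4) = 715, so a_{12} = -1430.

-1430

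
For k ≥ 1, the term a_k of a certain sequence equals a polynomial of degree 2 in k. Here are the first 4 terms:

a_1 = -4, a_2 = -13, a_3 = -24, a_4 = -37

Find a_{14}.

-277

1st diffs: -9, -11, -13.
2nd diffs: -2, -2 (constant).
Newton forward-difference form: a_k = -4 + (-9)·C(k-1,1) + (-2)·C(k-1,2).
At k = 14: k-1 = 13, so a_{14} = -4 - 117 - 156 = -277.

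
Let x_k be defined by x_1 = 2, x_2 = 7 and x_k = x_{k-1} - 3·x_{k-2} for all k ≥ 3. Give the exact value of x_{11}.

661

x_3 = 1; x_4 = -20; x_5 = -23; x_6 = 37; x_7 = 106; x_8 = -5; x_9 = -323; x_{10} = -308; x_{11} = 661.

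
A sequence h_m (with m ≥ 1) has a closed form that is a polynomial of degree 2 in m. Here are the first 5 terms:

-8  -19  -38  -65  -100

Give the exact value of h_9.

-320

1st diffs: -11, -19, -27, -35.
2nd diffs: -8, -8, -8 (constant).
Newton forward-difference form: h_m = -8 + (-11)·C(m-1,1) + (-8)·C(m-1,2).
At m = 9: m-1 = 8, so h_9 = -8 - 88 - 224 = -320.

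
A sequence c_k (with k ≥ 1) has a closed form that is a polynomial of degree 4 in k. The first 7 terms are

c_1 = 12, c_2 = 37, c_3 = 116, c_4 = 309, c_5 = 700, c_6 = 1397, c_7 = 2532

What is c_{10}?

1st diffs: 25, 79, 193, 391, 697, 1135.
2nd diffs: 54, 114, 198, 306, 438.
3rd diffs: 60, 84, 108, 132.
4th diffs: 24, 24, 24 (constant).
Newton forward-difference form: c_k = 12 + 25·C(k-1,1) + 54·C(k-1,2) + 60·C(k-1,3) + 24·C(k-1,4).
At k = 10: k-1 = 9, so c_{10} = 12 + 225 + 1944 + 5040 + 3024 = 10245.

10245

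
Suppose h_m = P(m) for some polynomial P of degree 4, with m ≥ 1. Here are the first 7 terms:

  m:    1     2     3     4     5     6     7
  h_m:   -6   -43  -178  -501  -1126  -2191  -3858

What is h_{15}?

1st diffs: -37, -135, -323, -625, -1065, -1667.
2nd diffs: -98, -188, -302, -440, -602.
3rd diffs: -90, -114, -138, -162.
4th diffs: -24, -24, -24 (constant).
So h_m = -m^4 - 5m^3 + 6m^2 - 5m - 1.
Evaluating at m = 15 gives h_{15} = -66226.

-66226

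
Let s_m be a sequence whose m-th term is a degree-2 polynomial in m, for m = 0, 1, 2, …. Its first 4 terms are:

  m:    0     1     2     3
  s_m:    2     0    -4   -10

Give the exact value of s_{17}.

-304

1st diffs: -2, -4, -6.
2nd diffs: -2, -2 (constant).
Newton forward-difference form: s_m = 2 + (-2)·C(m,1) + (-2)·C(m,2).
At m = 17: m = 17, so s_{17} = 2 - 34 - 272 = -304.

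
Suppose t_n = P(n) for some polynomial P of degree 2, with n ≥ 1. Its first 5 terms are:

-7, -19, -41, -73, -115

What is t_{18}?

-1571

1st diffs: -12, -22, -32, -42.
2nd diffs: -10, -10, -10 (constant).
Newton forward-difference form: t_n = -7 + (-12)·C(n-1,1) + (-10)·C(n-1,2).
At n = 18: n-1 = 17, so t_{18} = -7 - 204 - 1360 = -1571.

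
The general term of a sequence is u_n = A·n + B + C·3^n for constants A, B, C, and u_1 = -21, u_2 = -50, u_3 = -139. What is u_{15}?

-71744527

Write the equations: A + B + 3C = -21; 2A + B + 9C = -50; 3A + B + 27C = -139.
Subtracting the first from the second: A + 6C = -29.
Subtracting the second from the third: A + 18C = -89.
Solving: C = -5, A = 1, then B = -7.
Therefore u_{15} = 15 + (-7) + (-5)·14348907 = -71744527.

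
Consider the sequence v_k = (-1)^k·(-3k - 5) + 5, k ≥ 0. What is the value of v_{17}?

61

(-1)^17 = -1; -3k - 5 at k=17 is -56; so v_{17} = 61.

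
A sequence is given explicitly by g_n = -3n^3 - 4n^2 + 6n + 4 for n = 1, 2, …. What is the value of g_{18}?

-18680

g_{18} = -3·18^3 - 4·18^2 + 6·18 + 4 = -18680.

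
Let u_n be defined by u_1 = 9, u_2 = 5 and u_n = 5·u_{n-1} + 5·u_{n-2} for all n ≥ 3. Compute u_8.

445625

Step forward from the initial values:
u_3 = 70; u_4 = 375; u_5 = 2225; u_6 = 13000; u_7 = 76125; u_8 = 445625.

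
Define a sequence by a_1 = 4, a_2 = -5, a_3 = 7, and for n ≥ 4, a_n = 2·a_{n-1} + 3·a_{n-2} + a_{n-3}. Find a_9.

1787

Compute successive terms:
a_4 = 3;  a_5 = 22;  a_6 = 60;  a_7 = 189;  a_8 = 580;  a_9 = 1787.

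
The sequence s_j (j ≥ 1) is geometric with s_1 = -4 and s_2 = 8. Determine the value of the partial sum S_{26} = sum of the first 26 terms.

89478484

Common ratio r = -2.
s_j = (-4)·(-2)^(j-1).
S = (-4)·((-2)^26 - 1)/(-2 - 1) = (-4)·(67108864 - 1)/(-3) = 89478484.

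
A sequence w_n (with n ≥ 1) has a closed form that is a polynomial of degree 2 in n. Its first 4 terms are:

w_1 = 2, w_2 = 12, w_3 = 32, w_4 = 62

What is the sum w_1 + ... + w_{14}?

4578

1st diffs: 10, 20, 30.
2nd diffs: 10, 10 (constant).
Newton forward-difference form: w_n = 2 + 10·C(n-1,1) + 10·C(n-1,2).
Continuing: …, 102, 152, 212, 282, …, w_{14} = 912.
Summing n = 1..14 (14 terms) gives 4578.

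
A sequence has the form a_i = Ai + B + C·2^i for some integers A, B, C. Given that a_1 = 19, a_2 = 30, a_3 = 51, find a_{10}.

5138

Plug in i = 1, 2, 3: A + B + 2C = 19; 2A + B + 4C = 30; 3A + B + 8C = 51.
Subtracting the first from the second: A + 2C = 11.
Subtracting the second from the third: A + 4C = 21.
Solving: C = 5, A = 1, then B = 8.
Therefore a_{10} = 10 + 8 + 5·1024 = 5138.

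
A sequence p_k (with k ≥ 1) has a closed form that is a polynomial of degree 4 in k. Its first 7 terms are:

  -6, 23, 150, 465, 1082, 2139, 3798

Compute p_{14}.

1st diffs: 29, 127, 315, 617, 1057, 1659.
2nd diffs: 98, 188, 302, 440, 602.
3rd diffs: 90, 114, 138, 162.
4th diffs: 24, 24, 24 (constant).
So p_k = k^4 + 5k^3 - 6k^2 - 3k - 3.
Evaluating at k = 14 gives p_{14} = 50915.

50915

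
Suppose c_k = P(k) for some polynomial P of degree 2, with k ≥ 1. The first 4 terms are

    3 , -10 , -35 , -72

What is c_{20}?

1st diffs: -13, -25, -37.
2nd diffs: -12, -12 (constant).
So c_k = -6k^2 + 5k + 4.
Evaluating at k = 20 gives c_{20} = -2296.

-2296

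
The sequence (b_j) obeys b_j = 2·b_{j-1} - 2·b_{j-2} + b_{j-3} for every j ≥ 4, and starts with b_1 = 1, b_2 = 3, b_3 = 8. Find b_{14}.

Iterate the recurrence:
b_4 = 11; b_5 = 9; b_6 = 4; …; b_{11} = 9; b_{12} = 4; b_{13} = 1; b_{14} = 3.

3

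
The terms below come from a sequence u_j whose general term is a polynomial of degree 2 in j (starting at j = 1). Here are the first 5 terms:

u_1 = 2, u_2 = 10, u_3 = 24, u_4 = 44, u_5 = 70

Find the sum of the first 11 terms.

1st diffs: 8, 14, 20, 26.
2nd diffs: 6, 6, 6 (constant).
Newton forward-difference form: u_j = 2 + 8·C(j-1,1) + 6·C(j-1,2).
Continuing: …, 102, 140, 184, 234, …, u_{11} = 352.
Summing j = 1..11 (11 terms) gives 1452.

1452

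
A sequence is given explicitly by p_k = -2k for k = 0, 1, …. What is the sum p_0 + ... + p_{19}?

-380

Over k = 0..19: Σk = 190.
Total = (-2)·190 = -380.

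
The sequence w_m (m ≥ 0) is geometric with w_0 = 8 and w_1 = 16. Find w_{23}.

Common ratio r = 2.
w_m = 8·2^(m-0).
w_{23} = 8·2^23 = 67108864.

67108864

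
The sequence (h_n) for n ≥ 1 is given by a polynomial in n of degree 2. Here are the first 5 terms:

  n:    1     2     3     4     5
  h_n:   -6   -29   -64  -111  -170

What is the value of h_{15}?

-1420

1st diffs: -23, -35, -47, -59.
2nd diffs: -12, -12, -12 (constant).
Newton forward-difference form: h_n = -6 + (-23)·C(n-1,1) + (-12)·C(n-1,2).
At n = 15: n-1 = 14, so h_{15} = -6 - 322 - 1092 = -1420.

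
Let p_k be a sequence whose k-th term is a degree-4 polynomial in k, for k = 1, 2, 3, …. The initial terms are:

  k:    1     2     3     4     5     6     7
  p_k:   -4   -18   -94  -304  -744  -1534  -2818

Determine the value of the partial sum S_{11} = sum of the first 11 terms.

1st diffs: -14, -76, -210, -440, -790, -1284.
2nd diffs: -62, -134, -230, -350, -494.
3rd diffs: -72, -96, -120, -144.
4th diffs: -24, -24, -24 (constant).
Newton forward-difference form: p_k = -4 + (-14)·C(k-1,1) + (-62)·C(k-1,2) + (-72)·C(k-1,3) + (-24)·C(k-1,4).
Continuing: -4764, -7564, -11434, -16614.
Summing k = 1..11 (11 terms) gives -45892.

-45892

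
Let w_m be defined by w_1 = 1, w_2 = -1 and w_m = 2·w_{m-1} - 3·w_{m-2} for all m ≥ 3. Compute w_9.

Compute successive terms:
w_3 = -5  w_4 = -7  w_5 = 1  w_6 = 23  w_7 = 43  w_8 = 17  w_9 = -95.

-95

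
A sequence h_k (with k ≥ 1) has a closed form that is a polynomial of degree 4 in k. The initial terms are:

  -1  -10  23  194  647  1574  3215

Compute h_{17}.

146015

1st diffs: -9, 33, 171, 453, 927, 1641.
2nd diffs: 42, 138, 282, 474, 714.
3rd diffs: 96, 144, 192, 240.
4th diffs: 48, 48, 48 (constant).
Newton forward-difference form: h_k = -1 + (-9)·C(k-1,1) + 42·C(k-1,2) + 96·C(k-1,3) + 48·C(k-1,4).
At k = 17: k-1 = 16, so h_{17} = -1 - 144 + 5040 + 53760 + 87360 = 146015.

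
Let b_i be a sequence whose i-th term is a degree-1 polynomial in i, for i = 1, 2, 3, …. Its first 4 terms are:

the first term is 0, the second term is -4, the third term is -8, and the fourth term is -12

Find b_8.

-28

1st diffs: -4, -4, -4 (constant).
So b_i = -4i + 4.
Evaluating at i = 8 gives b_8 = -28.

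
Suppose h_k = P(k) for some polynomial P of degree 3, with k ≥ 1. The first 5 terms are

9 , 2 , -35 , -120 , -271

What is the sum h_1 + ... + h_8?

-3064

1st diffs: -7, -37, -85, -151.
2nd diffs: -30, -48, -66.
3rd diffs: -18, -18 (constant).
Newton forward-difference form: h_k = 9 + (-7)·C(k-1,1) + (-30)·C(k-1,2) + (-18)·C(k-1,3).
Continuing: -506, -843, -1300.
Summing k = 1..8 (8 terms) gives -3064.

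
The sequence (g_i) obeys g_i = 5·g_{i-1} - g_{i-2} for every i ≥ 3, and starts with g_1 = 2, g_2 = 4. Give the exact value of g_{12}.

g_3 = 18; g_4 = 86; g_5 = 412; g_6 = 1974; g_7 = 9458; g_8 = 45316; g_9 = 217122; g_{10} = 1040294; g_{11} = 4984348; g_{12} = 23881446.

23881446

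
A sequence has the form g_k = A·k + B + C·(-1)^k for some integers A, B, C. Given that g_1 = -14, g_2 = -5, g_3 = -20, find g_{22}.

-65

The three given values yield: A + B - C = -14; 2A + B + C = -5; 3A + B - C = -20.
Subtracting the first from the second: A + 2C = 9.
Subtracting the second from the third: A - 2C = -15.
Solving: C = 6, A = -3, then B = -5.
Therefore g_{22} = -66 + (-5) + 6·1 = -65.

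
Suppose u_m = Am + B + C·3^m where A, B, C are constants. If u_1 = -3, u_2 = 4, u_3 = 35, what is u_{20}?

Write the equations: A + B + 3C = -3; 2A + B + 9C = 4; 3A + B + 27C = 35.
Subtracting the first from the second: A + 6C = 7.
Subtracting the second from the third: A + 18C = 31.
Solving: C = 2, A = -5, then B = -4.
Therefore u_{20} = -100 + (-4) + 2·3486784401 = 6973568698.

6973568698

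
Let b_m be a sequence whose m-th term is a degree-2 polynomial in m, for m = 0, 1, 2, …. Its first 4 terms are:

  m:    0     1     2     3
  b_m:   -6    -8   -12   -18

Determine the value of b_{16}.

1st diffs: -2, -4, -6.
2nd diffs: -2, -2 (constant).
So b_m = -m^2 - m - 6.
Evaluating at m = 16 gives b_{16} = -278.

-278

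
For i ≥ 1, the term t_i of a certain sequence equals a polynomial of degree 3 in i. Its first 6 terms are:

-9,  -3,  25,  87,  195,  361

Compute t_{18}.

11245

1st diffs: 6, 28, 62, 108, 166.
2nd diffs: 22, 34, 46, 58.
3rd diffs: 12, 12, 12 (constant).
So t_i = 2i^3 - i^2 - 5i - 5.
Evaluating at i = 18 gives t_{18} = 11245.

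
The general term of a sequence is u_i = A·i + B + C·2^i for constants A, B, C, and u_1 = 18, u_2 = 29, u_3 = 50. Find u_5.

Write the equations: A + B + 2C = 18; 2A + B + 4C = 29; 3A + B + 8C = 50.
Subtracting the first from the second: A + 2C = 11.
Subtracting the second from the third: A + 4C = 21.
Solving: C = 5, A = 1, then B = 7.
So u_i = 1·i + 7 + 5·2^i; at i=5 this is 172.

172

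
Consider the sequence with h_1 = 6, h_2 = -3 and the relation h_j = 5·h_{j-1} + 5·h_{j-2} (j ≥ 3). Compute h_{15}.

17583984375

h_3 = 15; h_4 = 60; h_5 = 375; …; h_{12} = 87646875; h_{13} = 513093750; h_{14} = 3003703125; h_{15} = 17583984375.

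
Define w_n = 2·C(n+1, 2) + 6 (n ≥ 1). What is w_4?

C(5, 2) = 10, so w_4 = 26.

26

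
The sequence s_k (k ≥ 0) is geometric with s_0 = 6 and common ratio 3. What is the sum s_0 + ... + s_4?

s_k = 6·3^(k-0).
S = 6·(3^5 - 1)/(3 - 1) = 6·(243 - 1)/(2) = 726.

726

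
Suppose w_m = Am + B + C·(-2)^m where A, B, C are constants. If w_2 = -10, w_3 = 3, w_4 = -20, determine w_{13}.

8197

At m = 2, 3, 4: 2A + B + 4C = -10; 3A + B - 8C = 3; 4A + B + 16C = -20.
Subtracting the first from the second: A - 12C = 13.
Subtracting the second from the third: A + 24C = -23.
Solving: C = -1, A = 1, then B = -8.
Therefore w_{13} = 13 + (-8) + (-1)·(-8192) = 8197.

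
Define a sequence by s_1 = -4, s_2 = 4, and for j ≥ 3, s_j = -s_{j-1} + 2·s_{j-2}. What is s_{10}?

Applying the relation repeatedly:
s_3 = -12;  s_4 = 20;  s_5 = -44;  s_6 = 84;  s_7 = -172;  s_8 = 340;  s_9 = -684;  s_{10} = 1364.
(Characteristic roots are 1 and -2.)

1364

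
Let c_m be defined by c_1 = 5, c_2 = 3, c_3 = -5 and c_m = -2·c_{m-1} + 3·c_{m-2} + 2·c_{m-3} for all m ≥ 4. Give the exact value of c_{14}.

802003

Iterate the recurrence:
c_4 = 29, c_5 = -67, c_6 = 211, …, c_{11} = -35973, c_{12} = 101341, c_{13} = -284963, c_{14} = 802003.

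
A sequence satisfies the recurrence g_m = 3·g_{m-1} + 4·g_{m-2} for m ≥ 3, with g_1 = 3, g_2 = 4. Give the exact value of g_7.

g_3 = 24; g_4 = 88; g_5 = 360; g_6 = 1432; g_7 = 5736.
(Characteristic roots are 4 and -1.)

5736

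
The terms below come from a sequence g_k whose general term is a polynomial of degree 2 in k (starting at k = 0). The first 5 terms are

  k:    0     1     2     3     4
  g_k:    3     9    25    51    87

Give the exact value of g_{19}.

1827

1st diffs: 6, 16, 26, 36.
2nd diffs: 10, 10, 10 (constant).
Newton forward-difference form: g_k = 3 + 6·C(k,1) + 10·C(k,2).
At k = 19: k = 19, so g_{19} = 3 + 114 + 1710 = 1827.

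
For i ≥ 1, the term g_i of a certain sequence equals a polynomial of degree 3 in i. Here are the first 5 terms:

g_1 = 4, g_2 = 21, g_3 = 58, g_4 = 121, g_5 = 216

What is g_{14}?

1st diffs: 17, 37, 63, 95.
2nd diffs: 20, 26, 32.
3rd diffs: 6, 6 (constant).
So g_i = i^3 + 4i^2 - 2i + 1.
Evaluating at i = 14 gives g_{14} = 3501.

3501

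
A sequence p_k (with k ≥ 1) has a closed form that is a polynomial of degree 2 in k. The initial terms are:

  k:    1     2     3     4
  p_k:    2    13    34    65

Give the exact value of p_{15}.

1st diffs: 11, 21, 31.
2nd diffs: 10, 10 (constant).
Newton forward-difference form: p_k = 2 + 11·C(k-1,1) + 10·C(k-1,2).
At k = 15: k-1 = 14, so p_{15} = 2 + 154 + 910 = 1066.

1066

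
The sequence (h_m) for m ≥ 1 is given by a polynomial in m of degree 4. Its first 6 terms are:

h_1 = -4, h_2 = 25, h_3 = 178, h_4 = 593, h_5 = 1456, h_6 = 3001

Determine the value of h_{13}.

1st diffs: 29, 153, 415, 863, 1545.
2nd diffs: 124, 262, 448, 682.
3rd diffs: 138, 186, 234.
4th diffs: 48, 48 (constant).
So h_m = 2m^4 + 3m^3 - 6m^2 - 4m + 1.
Evaluating at m = 13 gives h_{13} = 62648.

62648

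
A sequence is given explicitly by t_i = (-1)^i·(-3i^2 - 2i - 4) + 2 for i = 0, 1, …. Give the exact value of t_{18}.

-1010

(-1)^18 = 1; -3i^2 - 2i - 4 at i=18 is -1012; so t_{18} = -1010.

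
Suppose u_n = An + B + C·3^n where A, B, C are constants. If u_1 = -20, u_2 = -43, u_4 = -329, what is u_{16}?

-172186877

Write the equations: A + B + 3C = -20; 2A + B + 9C = -43; 4A + B + 81C = -329.
Subtracting the first from the second: A + 6C = -23.
Subtracting the second from the third: 2A + 72C = -286.
Solving: C = -4, A = 1, then B = -9.
Hence u_{16} = 1·16 + (-9) + (-4)·43046721 = -172186877.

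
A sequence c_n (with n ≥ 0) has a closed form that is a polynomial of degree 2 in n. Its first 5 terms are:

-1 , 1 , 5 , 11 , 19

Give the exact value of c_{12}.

1st diffs: 2, 4, 6, 8.
2nd diffs: 2, 2, 2 (constant).
Newton forward-difference form: c_n = -1 + 2·C(n,1) + 2·C(n,2).
At n = 12: n = 12, so c_{12} = -1 + 24 + 132 = 155.

155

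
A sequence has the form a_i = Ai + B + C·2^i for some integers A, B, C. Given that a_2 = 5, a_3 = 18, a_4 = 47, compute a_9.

2016

At i = 2, 3, 4: 2A + B + 4C = 5; 3A + B + 8C = 18; 4A + B + 16C = 47.
Subtracting the first from the second: A + 4C = 13.
Subtracting the second from the third: A + 8C = 29.
Solving: C = 4, A = -3, then B = -5.
So a_i = -3·i + (-5) + 4·2^i; at i=9 this is 2016.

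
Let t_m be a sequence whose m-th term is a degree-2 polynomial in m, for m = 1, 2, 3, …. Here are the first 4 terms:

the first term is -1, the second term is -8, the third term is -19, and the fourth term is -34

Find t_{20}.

1st diffs: -7, -11, -15.
2nd diffs: -4, -4 (constant).
So t_m = -2m^2 - m + 2.
Evaluating at m = 20 gives t_{20} = -818.

-818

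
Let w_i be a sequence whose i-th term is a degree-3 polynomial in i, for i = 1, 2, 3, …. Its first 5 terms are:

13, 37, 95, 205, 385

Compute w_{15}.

1st diffs: 24, 58, 110, 180.
2nd diffs: 34, 52, 70.
3rd diffs: 18, 18 (constant).
Newton forward-difference form: w_i = 13 + 24·C(i-1,1) + 34·C(i-1,2) + 18·C(i-1,3).
At i = 15: i-1 = 14, so w_{15} = 13 + 336 + 3094 + 6552 = 9995.

9995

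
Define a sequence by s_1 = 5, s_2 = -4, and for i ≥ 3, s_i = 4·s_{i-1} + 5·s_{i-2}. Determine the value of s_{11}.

Step forward from the initial values:
s_3 = 9, s_4 = 16, s_5 = 109, s_6 = 516, s_7 = 2609, s_8 = 13016, s_9 = 65109, s_{10} = 325516, s_{11} = 1627609.
(Characteristic roots are 5 and -1.)

1627609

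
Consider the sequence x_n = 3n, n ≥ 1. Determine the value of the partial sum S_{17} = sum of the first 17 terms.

Over n = 1..17: Σn = 153.
Total = (3)·153 = 459.

459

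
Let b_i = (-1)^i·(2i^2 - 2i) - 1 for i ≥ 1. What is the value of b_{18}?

(-1)^18 = 1; 2i^2 - 2i at i=18 is 612; so b_{18} = 611.

611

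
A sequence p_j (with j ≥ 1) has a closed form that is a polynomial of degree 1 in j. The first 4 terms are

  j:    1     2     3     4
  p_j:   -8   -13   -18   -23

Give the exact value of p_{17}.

-88

1st diffs: -5, -5, -5 (constant).
So p_j = -5j - 3.
Evaluating at j = 17 gives p_{17} = -88.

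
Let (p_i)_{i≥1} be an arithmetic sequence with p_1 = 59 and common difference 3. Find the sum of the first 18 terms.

1521

p_i = 59 + (i - 1)·3.
p_{18} = 110; S = 18·(59 + 110)/2 = 1521.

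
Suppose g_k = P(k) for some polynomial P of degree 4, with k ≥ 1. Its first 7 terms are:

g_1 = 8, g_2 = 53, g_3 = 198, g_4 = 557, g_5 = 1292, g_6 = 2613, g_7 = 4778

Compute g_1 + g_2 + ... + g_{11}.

78859

1st diffs: 45, 145, 359, 735, 1321, 2165.
2nd diffs: 100, 214, 376, 586, 844.
3rd diffs: 114, 162, 210, 258.
4th diffs: 48, 48, 48 (constant).
Newton forward-difference form: g_k = 8 + 45·C(k-1,1) + 100·C(k-1,2) + 114·C(k-1,3) + 48·C(k-1,4).
Continuing: 8093, 12912, 19637, 28718.
Summing k = 1..11 (11 terms) gives 78859.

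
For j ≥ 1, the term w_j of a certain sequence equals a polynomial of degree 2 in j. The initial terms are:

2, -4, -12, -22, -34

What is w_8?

-82

1st diffs: -6, -8, -10, -12.
2nd diffs: -2, -2, -2 (constant).
Newton forward-difference form: w_j = 2 + (-6)·C(j-1,1) + (-2)·C(j-1,2).
At j = 8: j-1 = 7, so w_8 = 2 - 42 - 42 = -82.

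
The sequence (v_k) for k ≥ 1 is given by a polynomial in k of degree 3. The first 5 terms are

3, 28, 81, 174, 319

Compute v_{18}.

1st diffs: 25, 53, 93, 145.
2nd diffs: 28, 40, 52.
3rd diffs: 12, 12 (constant).
Newton forward-difference form: v_k = 3 + 25·C(k-1,1) + 28·C(k-1,2) + 12·C(k-1,3).
At k = 18: k-1 = 17, so v_{18} = 3 + 425 + 3808 + 8160 = 12396.

12396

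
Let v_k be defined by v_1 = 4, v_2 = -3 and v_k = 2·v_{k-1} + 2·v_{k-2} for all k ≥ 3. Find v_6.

-4

Iterate the recurrence:
v_3 = 2; v_4 = -2; v_5 = 0; v_6 = -4.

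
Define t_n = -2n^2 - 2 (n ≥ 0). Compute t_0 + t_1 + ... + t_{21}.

-6666

Over n = 0..21: Σn = 231, Σn² = 3311.
Total = (-2)·3311 + (-2)·22 = -6666.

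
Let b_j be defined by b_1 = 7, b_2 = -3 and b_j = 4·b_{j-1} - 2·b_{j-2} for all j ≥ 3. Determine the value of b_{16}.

-250671232

Applying the relation repeatedly:
b_3 = -26;  b_4 = -98;  b_5 = -340;  …;  b_{13} = -6298432;  b_{14} = -21504192;  b_{15} = -73419904;  b_{16} = -250671232.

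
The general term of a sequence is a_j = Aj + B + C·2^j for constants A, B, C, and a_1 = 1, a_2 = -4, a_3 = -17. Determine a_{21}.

At j = 1, 2, 3: A + B + 2C = 1; 2A + B + 4C = -4; 3A + B + 8C = -17.
Subtracting the first from the second: A + 2C = -5.
Subtracting the second from the third: A + 4C = -13.
Solving: C = -4, A = 3, then B = 6.
Hence a_{21} = 3·21 + 6 + (-4)·2097152 = -8388539.

-8388539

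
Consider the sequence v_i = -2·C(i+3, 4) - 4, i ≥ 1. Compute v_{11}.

C(14, 4) = 1001, so v_{11} = -2006.

-2006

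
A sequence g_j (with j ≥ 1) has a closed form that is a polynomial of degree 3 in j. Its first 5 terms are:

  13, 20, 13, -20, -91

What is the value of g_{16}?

-6812

1st diffs: 7, -7, -33, -71.
2nd diffs: -14, -26, -38.
3rd diffs: -12, -12 (constant).
So g_j = -2j^3 + 5j^2 + 6j + 4.
Evaluating at j = 16 gives g_{16} = -6812.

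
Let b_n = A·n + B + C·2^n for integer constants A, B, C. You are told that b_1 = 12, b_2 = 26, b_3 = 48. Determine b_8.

Write the equations: A + B + 2C = 12; 2A + B + 4C = 26; 3A + B + 8C = 48.
Subtracting the first from the second: A + 2C = 14.
Subtracting the second from the third: A + 4C = 22.
Solving: C = 4, A = 6, then B = -2.
So b_n = 6·n + (-2) + 4·2^n; at n=8 this is 1070.

1070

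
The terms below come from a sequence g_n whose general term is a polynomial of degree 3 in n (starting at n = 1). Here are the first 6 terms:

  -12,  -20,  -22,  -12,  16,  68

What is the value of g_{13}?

1608

1st diffs: -8, -2, 10, 28, 52.
2nd diffs: 6, 12, 18, 24.
3rd diffs: 6, 6, 6 (constant).
So g_n = n^3 - 3n^2 - 6n - 4.
Evaluating at n = 13 gives g_{13} = 1608.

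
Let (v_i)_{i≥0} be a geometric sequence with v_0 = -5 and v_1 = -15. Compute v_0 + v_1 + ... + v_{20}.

-26150883005

Common ratio r = 3.
v_i = (-5)·3^(i-0).
S = (-5)·(3^21 - 1)/(3 - 1) = (-5)·(10460353203 - 1)/(2) = -26150883005.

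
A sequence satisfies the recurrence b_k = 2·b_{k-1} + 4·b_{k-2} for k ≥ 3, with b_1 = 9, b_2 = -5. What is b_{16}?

61210624

Iterate the recurrence:
b_3 = 26;  b_4 = 32;  b_5 = 168;  …;  b_{13} = 1806336;  b_{14} = 5844992;  b_{15} = 18915328;  b_{16} = 61210624.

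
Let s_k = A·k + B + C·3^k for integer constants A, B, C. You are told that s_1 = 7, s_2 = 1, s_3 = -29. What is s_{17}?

-258280217

Plug in k = 1, 2, 3: A + B + 3C = 7; 2A + B + 9C = 1; 3A + B + 27C = -29.
Subtracting the first from the second: A + 6C = -6.
Subtracting the second from the third: A + 18C = -30.
Solving: C = -2, A = 6, then B = 7.
Therefore s_{17} = 102 + 7 + (-2)·129140163 = -258280217.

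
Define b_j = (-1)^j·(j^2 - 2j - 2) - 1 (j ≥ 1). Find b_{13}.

(-1)^13 = -1; j^2 - 2j - 2 at j=13 is 141; so b_{13} = -142.

-142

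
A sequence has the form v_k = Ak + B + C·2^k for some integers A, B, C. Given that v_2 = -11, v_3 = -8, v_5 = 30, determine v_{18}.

Plug in k = 2, 3, 5: 2A + B + 4C = -11; 3A + B + 8C = -8; 5A + B + 32C = 30.
Subtracting the first from the second: A + 4C = 3.
Subtracting the second from the third: 2A + 24C = 38.
Solving: C = 2, A = -5, then B = -9.
Therefore v_{18} = -90 + (-9) + 2·262144 = 524189.

524189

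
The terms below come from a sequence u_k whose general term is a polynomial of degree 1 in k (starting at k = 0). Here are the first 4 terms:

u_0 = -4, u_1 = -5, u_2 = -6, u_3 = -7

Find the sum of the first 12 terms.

-114

1st diffs: -1, -1, -1 (constant).
So u_k = -k - 4.
Continuing: …, -8, -9, -10, -11, …, u_{11} = -15.
Summing k = 0..11 (12 terms) gives -114.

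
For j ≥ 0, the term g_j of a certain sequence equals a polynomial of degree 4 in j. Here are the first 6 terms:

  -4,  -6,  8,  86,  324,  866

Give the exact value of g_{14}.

1st diffs: -2, 14, 78, 238, 542.
2nd diffs: 16, 64, 160, 304.
3rd diffs: 48, 96, 144.
4th diffs: 48, 48 (constant).
Newton forward-difference form: g_j = -4 + (-2)·C(j,1) + 16·C(j,2) + 48·C(j,3) + 48·C(j,4).
At j = 14: j = 14, so g_{14} = -4 - 28 + 1456 + 17472 + 48048 = 66944.

66944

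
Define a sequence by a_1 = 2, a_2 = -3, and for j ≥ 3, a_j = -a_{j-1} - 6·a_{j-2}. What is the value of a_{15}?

Applying the relation repeatedly:
a_3 = -9; a_4 = 27; a_5 = 27; …; a_{12} = 19251; a_{13} = -97173; a_{14} = -18333; a_{15} = 601371.

601371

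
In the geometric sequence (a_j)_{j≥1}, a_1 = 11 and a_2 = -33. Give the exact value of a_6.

-2673

Common ratio r = -3.
a_j = 11·(-3)^(j-1).
a_6 = 11·(-3)^5 = -2673.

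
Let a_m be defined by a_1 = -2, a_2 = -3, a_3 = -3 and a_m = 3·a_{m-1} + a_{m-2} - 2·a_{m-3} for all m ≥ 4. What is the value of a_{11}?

-18813

a_4 = -8;  a_5 = -21;  a_6 = -65;  a_7 = -200;  a_8 = -623;  a_9 = -1939;  a_{10} = -6040;  a_{11} = -18813.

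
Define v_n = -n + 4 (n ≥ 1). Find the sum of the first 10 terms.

-15

Over n = 1..10: Σn = 55.
Total = (-1)·55 + (4)·10 = -15.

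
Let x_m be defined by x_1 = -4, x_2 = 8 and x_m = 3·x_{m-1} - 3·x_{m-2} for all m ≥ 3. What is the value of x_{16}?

Step forward from the initial values:
x_3 = 36, x_4 = 84, x_5 = 144, …, x_{13} = -2916, x_{14} = 5832, x_{15} = 26244, x_{16} = 61236.

61236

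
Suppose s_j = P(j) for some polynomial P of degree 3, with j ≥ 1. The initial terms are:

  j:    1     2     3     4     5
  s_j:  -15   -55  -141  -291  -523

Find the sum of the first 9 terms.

1st diffs: -40, -86, -150, -232.
2nd diffs: -46, -64, -82.
3rd diffs: -18, -18 (constant).
Newton forward-difference form: s_j = -15 + (-40)·C(j-1,1) + (-46)·C(j-1,2) + (-18)·C(j-1,3).
Continuing: -855, -1305, -1891, -2631.
Summing j = 1..9 (9 terms) gives -7707.

-7707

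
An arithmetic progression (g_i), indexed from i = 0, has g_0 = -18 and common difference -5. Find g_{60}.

-318

g_i = -18 + (i - 0)·(-5).
g_{60} = -18 + 60·(-5) = -318.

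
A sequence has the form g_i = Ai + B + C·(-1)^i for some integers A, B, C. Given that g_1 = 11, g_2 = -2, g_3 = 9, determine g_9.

Plug in i = 1, 2, 3: A + B - C = 11; 2A + B + C = -2; 3A + B - C = 9.
Subtracting the first from the second: A + 2C = -13.
Subtracting the second from the third: A - 2C = 11.
Solving: C = -6, A = -1, then B = 6.
So g_i = -1·i + 6 + (-6)·(-1)^i; at i=9 this is 3.

3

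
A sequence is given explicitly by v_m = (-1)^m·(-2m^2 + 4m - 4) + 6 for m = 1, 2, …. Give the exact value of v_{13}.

(-1)^13 = -1; -2m^2 + 4m - 4 at m=13 is -290; so v_{13} = 296.

296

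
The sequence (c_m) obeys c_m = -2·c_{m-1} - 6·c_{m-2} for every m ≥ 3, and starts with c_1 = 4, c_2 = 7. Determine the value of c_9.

Step forward from the initial values:
c_3 = -38;  c_4 = 34;  c_5 = 160;  c_6 = -524;  c_7 = 88;  c_8 = 2968;  c_9 = -6464.

-6464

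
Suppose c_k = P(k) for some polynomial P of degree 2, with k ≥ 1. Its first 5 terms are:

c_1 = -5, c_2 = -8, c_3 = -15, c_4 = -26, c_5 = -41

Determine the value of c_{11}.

-215

1st diffs: -3, -7, -11, -15.
2nd diffs: -4, -4, -4 (constant).
Newton forward-difference form: c_k = -5 + (-3)·C(k-1,1) + (-4)·C(k-1,2).
At k = 11: k-1 = 10, so c_{11} = -5 - 30 - 180 = -215.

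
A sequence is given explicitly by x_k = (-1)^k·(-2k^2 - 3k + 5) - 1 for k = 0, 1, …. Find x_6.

-86

(-1)^6 = 1; -2k^2 - 3k + 5 at k=6 is -85; so x_6 = -86.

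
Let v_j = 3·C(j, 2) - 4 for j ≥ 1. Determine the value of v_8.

80

C(8, 2) = 28, so v_8 = 80.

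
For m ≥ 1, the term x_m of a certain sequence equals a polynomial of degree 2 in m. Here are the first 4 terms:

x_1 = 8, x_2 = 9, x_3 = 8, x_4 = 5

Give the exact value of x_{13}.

-112

1st diffs: 1, -1, -3.
2nd diffs: -2, -2 (constant).
Newton forward-difference form: x_m = 8 + 1·C(m-1,1) + (-2)·C(m-1,2).
At m = 13: m-1 = 12, so x_{13} = 8 + 12 - 132 = -112.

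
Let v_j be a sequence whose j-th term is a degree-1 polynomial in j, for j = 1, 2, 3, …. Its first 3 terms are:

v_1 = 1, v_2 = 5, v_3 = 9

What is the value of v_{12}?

45

1st diffs: 4, 4 (constant).
So v_j = 4j - 3.
Evaluating at j = 12 gives v_{12} = 45.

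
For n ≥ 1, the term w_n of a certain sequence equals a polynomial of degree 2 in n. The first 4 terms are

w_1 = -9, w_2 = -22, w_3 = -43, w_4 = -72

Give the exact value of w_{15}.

-919

1st diffs: -13, -21, -29.
2nd diffs: -8, -8 (constant).
Newton forward-difference form: w_n = -9 + (-13)·C(n-1,1) + (-8)·C(n-1,2).
At n = 15: n-1 = 14, so w_{15} = -9 - 182 - 728 = -919.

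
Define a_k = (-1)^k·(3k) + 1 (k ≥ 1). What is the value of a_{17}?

(-1)^17 = -1; 3k at k=17 is 51; so a_{17} = -50.

-50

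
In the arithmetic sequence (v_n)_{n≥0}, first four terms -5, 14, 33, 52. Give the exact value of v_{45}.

850

Common difference d = 19.
v_n = -5 + (n - 0)·19.
v_{45} = -5 + 45·19 = 850.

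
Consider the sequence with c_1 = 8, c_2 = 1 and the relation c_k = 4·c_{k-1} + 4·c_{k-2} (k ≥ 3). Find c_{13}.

216506368

Step forward from the initial values:
c_3 = 36; c_4 = 148; c_5 = 736; …; c_{10} = 1923328; c_{11} = 9286656; c_{12} = 44839936; c_{13} = 216506368.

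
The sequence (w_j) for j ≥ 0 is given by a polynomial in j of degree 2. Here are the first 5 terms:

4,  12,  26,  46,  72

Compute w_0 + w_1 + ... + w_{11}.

1st diffs: 8, 14, 20, 26.
2nd diffs: 6, 6, 6 (constant).
So w_j = 3j^2 + 5j + 4.
Continuing: …, 104, 142, 186, 236, …, w_{11} = 422.
Summing j = 0..11 (12 terms) gives 1896.

1896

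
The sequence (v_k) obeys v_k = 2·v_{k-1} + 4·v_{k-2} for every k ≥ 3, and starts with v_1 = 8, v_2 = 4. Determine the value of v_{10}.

Applying the relation repeatedly:
v_3 = 40; v_4 = 96; v_5 = 352; v_6 = 1088; v_7 = 3584; v_8 = 11520; v_9 = 37376; v_{10} = 120832.

120832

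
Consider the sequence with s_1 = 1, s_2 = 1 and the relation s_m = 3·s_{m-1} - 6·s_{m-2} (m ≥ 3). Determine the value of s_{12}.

-12879

Step forward from the initial values:
s_3 = -3  s_4 = -15  s_5 = -27  s_6 = 9  s_7 = 189  s_8 = 513  s_9 = 405  s_{10} = -1863  s_{11} = -8019  s_{12} = -12879.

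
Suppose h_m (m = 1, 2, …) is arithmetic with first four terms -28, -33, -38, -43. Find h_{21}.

-128

Common difference d = -5.
h_m = -28 + (m - 1)·(-5).
h_{21} = -28 + 20·(-5) = -128.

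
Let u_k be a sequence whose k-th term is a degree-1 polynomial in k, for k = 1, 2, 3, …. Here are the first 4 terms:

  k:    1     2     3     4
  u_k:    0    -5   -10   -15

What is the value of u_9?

-40

1st diffs: -5, -5, -5 (constant).
So u_k = -5k + 5.
Evaluating at k = 9 gives u_9 = -40.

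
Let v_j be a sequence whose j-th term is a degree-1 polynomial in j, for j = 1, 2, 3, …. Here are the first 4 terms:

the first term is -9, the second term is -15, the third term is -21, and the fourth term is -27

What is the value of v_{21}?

1st diffs: -6, -6, -6 (constant).
So v_j = -6j - 3.
Evaluating at j = 21 gives v_{21} = -129.

-129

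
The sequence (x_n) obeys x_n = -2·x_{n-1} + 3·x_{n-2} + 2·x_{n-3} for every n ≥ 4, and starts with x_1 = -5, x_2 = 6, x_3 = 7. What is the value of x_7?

311

Step forward from the initial values:
x_4 = -6; x_5 = 45; x_6 = -94; x_7 = 311.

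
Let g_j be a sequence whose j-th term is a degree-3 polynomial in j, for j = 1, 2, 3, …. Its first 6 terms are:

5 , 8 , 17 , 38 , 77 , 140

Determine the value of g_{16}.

1st diffs: 3, 9, 21, 39, 63.
2nd diffs: 6, 12, 18, 24.
3rd diffs: 6, 6, 6 (constant).
So g_j = j^3 - 3j^2 + 5j + 2.
Evaluating at j = 16 gives g_{16} = 3410.

3410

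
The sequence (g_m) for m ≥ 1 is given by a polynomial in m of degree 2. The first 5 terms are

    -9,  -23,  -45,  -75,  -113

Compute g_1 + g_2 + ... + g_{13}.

1st diffs: -14, -22, -30, -38.
2nd diffs: -8, -8, -8 (constant).
Newton forward-difference form: g_m = -9 + (-14)·C(m-1,1) + (-8)·C(m-1,2).
Continuing: …, -159, -213, -275, -345, …, g_{13} = -705.
Summing m = 1..13 (13 terms) gives -3497.

-3497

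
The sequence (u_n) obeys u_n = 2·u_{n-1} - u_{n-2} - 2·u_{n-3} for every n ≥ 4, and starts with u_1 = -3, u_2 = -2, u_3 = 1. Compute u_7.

Iterate the recurrence:
u_4 = 10;  u_5 = 23;  u_6 = 34;  u_7 = 25.

25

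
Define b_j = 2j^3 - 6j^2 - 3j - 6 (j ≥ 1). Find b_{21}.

b_{21} = 2·21^3 - 6·21^2 - 3·21 - 6 = 15807.

15807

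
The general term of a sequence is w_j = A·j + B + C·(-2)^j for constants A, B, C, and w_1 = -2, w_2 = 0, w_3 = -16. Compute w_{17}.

-131136

At j = 1, 2, 3: A + B - 2C = -2; 2A + B + 4C = 0; 3A + B - 8C = -16.
Subtracting the first from the second: A + 6C = 2.
Subtracting the second from the third: A - 12C = -16.
Solving: C = 1, A = -4, then B = 4.
So w_j = -4·j + 4 + 1·(-2)^j; at j=17 this is -131136.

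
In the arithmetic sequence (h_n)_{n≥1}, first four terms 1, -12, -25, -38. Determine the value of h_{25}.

Common difference d = -13.
h_n = 1 + (n - 1)·(-13).
h_{25} = 1 + 24·(-13) = -311.

-311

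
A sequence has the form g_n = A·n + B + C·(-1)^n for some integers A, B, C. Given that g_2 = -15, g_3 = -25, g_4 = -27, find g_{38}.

-231

The three given values yield: 2A + B + C = -15; 3A + B - C = -25; 4A + B + C = -27.
Subtracting the first from the second: A - 2C = -10.
Subtracting the second from the third: A + 2C = -2.
Solving: C = 2, A = -6, then B = -5.
Hence g_{38} = -6·38 + (-5) + 2·1 = -231.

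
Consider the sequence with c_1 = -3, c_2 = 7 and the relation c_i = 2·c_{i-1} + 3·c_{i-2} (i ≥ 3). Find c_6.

Step forward from the initial values:
c_3 = 5  c_4 = 31  c_5 = 77  c_6 = 247.
(Characteristic roots are 3 and -1.)

247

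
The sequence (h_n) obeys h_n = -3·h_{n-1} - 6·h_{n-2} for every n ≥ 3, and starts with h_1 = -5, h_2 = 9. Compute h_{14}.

Iterate the recurrence:
h_3 = 3;  h_4 = -63;  h_5 = 171;  …;  h_{11} = 35235;  h_{12} = -86751;  h_{13} = 48843;  h_{14} = 373977.

373977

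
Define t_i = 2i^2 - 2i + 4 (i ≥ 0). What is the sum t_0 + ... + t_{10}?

Over i = 0..10: Σi = 55, Σi² = 385.
Total = (2)·385 + (-2)·55 + (4)·11 = 704.

704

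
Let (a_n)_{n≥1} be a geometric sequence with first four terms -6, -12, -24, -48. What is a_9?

-1536

Common ratio r = 2.
a_n = (-6)·2^(n-1).
a_9 = (-6)·2^8 = -1536.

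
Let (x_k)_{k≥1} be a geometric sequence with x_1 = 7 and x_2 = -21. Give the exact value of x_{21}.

24407490807

Common ratio r = -3.
x_k = 7·(-3)^(k-1).
x_{21} = 7·(-3)^20 = 24407490807.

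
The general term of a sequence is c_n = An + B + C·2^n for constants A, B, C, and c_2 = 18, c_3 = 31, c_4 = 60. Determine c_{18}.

At n = 2, 3, 4: 2A + B + 4C = 18; 3A + B + 8C = 31; 4A + B + 16C = 60.
Subtracting the first from the second: A + 4C = 13.
Subtracting the second from the third: A + 8C = 29.
Solving: C = 4, A = -3, then B = 8.
Therefore c_{18} = -54 + 8 + 4·262144 = 1048530.

1048530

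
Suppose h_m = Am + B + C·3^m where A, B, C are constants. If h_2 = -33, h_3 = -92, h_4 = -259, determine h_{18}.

At m = 2, 3, 4: 2A + B + 9C = -33; 3A + B + 27C = -92; 4A + B + 81C = -259.
Subtracting the first from the second: A + 18C = -59.
Subtracting the second from the third: A + 54C = -167.
Solving: C = -3, A = -5, then B = 4.
Therefore h_{18} = -90 + 4 + (-3)·387420489 = -1162261553.

-1162261553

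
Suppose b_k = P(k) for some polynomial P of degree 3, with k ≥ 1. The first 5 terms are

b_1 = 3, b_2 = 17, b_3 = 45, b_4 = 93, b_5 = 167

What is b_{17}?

5267

1st diffs: 14, 28, 48, 74.
2nd diffs: 14, 20, 26.
3rd diffs: 6, 6 (constant).
Newton forward-difference form: b_k = 3 + 14·C(k-1,1) + 14·C(k-1,2) + 6·C(k-1,3).
At k = 17: k-1 = 16, so b_{17} = 3 + 224 + 1680 + 3360 = 5267.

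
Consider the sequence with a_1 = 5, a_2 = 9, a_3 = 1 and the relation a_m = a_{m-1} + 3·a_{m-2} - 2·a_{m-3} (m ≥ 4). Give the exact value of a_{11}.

775

Step forward from the initial values:
a_4 = 18  a_5 = 3  a_6 = 55  a_7 = 28  a_8 = 187  a_9 = 161  a_{10} = 666  a_{11} = 775.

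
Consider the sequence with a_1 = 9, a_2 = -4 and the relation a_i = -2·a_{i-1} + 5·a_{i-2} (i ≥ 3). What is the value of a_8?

-20146

Compute successive terms:
a_3 = 53; a_4 = -126; a_5 = 517; a_6 = -1664; a_7 = 5913; a_8 = -20146.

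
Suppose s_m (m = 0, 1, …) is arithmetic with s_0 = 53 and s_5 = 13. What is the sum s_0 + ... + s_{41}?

Common difference d = (13 - 53) / (5 - 0) = -8.
s_m = 53 + (m - 0)·(-8).
s_{41} = -275; S = 42·(53 + (-275))/2 = -4662.

-4662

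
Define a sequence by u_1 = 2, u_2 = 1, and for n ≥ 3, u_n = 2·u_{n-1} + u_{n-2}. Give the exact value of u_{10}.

1801

Applying the relation repeatedly:
u_3 = 4;  u_4 = 9;  u_5 = 22;  u_6 = 53;  u_7 = 128;  u_8 = 309;  u_9 = 746;  u_{10} = 1801.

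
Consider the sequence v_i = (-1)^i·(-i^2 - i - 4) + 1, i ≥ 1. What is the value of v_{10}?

-113

(-1)^10 = 1; -i^2 - i - 4 at i=10 is -114; so v_{10} = -113.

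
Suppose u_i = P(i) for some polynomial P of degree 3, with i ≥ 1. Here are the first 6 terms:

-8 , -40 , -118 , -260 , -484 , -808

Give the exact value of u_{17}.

1st diffs: -32, -78, -142, -224, -324.
2nd diffs: -46, -64, -82, -100.
3rd diffs: -18, -18, -18 (constant).
So u_i = -3i^3 - 5i^2 + 4i - 4.
Evaluating at i = 17 gives u_{17} = -16120.

-16120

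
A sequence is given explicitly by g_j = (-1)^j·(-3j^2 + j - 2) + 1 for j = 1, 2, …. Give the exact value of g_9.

(-1)^9 = -1; -3j^2 + j - 2 at j=9 is -236; so g_9 = 237.

237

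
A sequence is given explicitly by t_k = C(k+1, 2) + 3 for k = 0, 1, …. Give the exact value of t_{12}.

81

C(13, 2) = 78, so t_{12} = 81.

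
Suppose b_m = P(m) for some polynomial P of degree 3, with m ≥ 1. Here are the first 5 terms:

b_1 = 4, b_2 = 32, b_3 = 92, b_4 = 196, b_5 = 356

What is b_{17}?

1st diffs: 28, 60, 104, 160.
2nd diffs: 32, 44, 56.
3rd diffs: 12, 12 (constant).
So b_m = 2m^3 + 4m^2 + 2m - 4.
Evaluating at m = 17 gives b_{17} = 11012.

11012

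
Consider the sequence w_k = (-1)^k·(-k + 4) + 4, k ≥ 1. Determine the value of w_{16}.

-8

(-1)^16 = 1; -k + 4 at k=16 is -12; so w_{16} = -8.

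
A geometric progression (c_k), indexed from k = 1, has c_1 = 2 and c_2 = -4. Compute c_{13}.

Common ratio r = -2.
c_k = 2·(-2)^(k-1).
c_{13} = 2·(-2)^12 = 8192.

8192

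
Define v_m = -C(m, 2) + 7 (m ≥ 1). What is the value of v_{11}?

-48

C(11, 2) = 55, so v_{11} = -48.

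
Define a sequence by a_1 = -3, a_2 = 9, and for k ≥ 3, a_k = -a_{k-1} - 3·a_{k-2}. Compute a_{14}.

a_3 = 0;  a_4 = -27;  a_5 = 27;  …;  a_{11} = -945;  a_{12} = 1998;  a_{13} = 837;  a_{14} = -6831.

-6831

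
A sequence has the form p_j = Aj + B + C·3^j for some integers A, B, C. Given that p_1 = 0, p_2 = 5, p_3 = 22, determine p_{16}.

43046703

At j = 1, 2, 3: A + B + 3C = 0; 2A + B + 9C = 5; 3A + B + 27C = 22.
Subtracting the first from the second: A + 6C = 5.
Subtracting the second from the third: A + 18C = 17.
Solving: C = 1, A = -1, then B = -2.
So p_j = -1·j + (-2) + 1·3^j; at j=16 this is 43046703.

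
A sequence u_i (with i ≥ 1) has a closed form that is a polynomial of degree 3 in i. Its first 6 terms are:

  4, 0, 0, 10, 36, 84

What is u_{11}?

1st diffs: -4, 0, 10, 26, 48.
2nd diffs: 4, 10, 16, 22.
3rd diffs: 6, 6, 6 (constant).
So u_i = i^3 - 4i^2 + i + 6.
Evaluating at i = 11 gives u_{11} = 864.

864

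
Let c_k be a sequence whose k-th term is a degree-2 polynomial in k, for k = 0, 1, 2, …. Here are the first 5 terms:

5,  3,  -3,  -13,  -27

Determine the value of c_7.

-93

1st diffs: -2, -6, -10, -14.
2nd diffs: -4, -4, -4 (constant).
Newton forward-difference form: c_k = 5 + (-2)·C(k,1) + (-4)·C(k,2).
At k = 7: k = 7, so c_7 = 5 - 14 - 84 = -93.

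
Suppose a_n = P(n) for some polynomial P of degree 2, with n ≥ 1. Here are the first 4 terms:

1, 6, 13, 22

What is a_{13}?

193

1st diffs: 5, 7, 9.
2nd diffs: 2, 2 (constant).
So a_n = n^2 + 2n - 2.
Evaluating at n = 13 gives a_{13} = 193.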